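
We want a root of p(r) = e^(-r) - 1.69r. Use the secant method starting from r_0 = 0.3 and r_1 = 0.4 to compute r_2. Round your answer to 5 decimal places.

p(0.3) = 0.2338182, p(0.4) = -0.0056800
r_2 = 0.4000000 − (-0.0056800)·(0.4000000 − 0.3000000) / (-0.0056800 − 0.2338182) = 0.4000000 − (-0.0005680)/(-0.2394982) = 0.3976284

0.39763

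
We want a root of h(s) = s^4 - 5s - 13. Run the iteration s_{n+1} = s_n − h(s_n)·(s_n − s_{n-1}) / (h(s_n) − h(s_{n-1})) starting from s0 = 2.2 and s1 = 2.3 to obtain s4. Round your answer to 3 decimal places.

2.215

h(2.2) = -0.57440, h(2.3) = 3.48410
s2 = 2.30000 − 3.48410·(2.30000 − 2.20000) / (3.48410 − (-0.57440)) = 2.30000 − (0.34841)/(4.05850) = 2.21415
h(2.21415) = -0.03652
s3 = 2.21415 − (-0.03652)·(2.21415 − 2.30000) / (-0.03652 − 3.48410) = 2.21415 − (0.00313)/(-3.52062) = 2.21504
h(2.21504) = -0.00228
s4 = 2.21504 − (-0.00228)·(2.21504 − 2.21415) / (-0.00228 − (-0.03652)) = 2.21504 − (0.00000)/(0.03423) = 2.21510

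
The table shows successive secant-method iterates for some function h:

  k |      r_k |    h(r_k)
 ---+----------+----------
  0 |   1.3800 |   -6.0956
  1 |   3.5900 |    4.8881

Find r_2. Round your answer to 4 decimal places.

2.6065

r_2 = 3.5900 − 4.8881·(3.5900 − 1.3800) / (4.8881 − (-6.0956))
   = 3.5900 − (10.802701)/(10.983700) = 2.606479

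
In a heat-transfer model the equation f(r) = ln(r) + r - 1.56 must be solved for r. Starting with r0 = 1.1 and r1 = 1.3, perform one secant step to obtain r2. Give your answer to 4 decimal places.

1.2987

f(1.1) = -0.364690, f(1.3) = 0.002364
r2 = 1.300000 − 0.002364·(1.300000 − 1.100000) / (0.002364 − (-0.364690)) = 1.300000 − (0.000473)/(0.367054) = 1.298712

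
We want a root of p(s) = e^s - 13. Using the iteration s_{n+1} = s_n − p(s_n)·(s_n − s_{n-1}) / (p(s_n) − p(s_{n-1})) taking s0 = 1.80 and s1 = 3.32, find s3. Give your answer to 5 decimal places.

p(1.80) = -6.9503525, p(3.32) = 14.6603506
s2 = 3.3200000 − 14.6603506·(3.3200000 − 1.8000000) / (14.6603506 − (-6.9503525)) = 3.3200000 − (22.2837328)/(21.6107031) = 2.2888566
p(2.2888566) = -3.1363464
s3 = 2.2888566 − (-3.1363464)·(2.2888566 − 3.3200000) / (-3.1363464 − 14.6603506) = 2.2888566 − (3.2340227)/(-17.7966970) = 2.4705770

2.47058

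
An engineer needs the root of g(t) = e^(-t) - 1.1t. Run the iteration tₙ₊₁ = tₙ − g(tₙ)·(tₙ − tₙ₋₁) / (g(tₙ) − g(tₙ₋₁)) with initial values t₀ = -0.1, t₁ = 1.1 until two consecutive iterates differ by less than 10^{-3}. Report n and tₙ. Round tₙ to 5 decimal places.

g(-0.1) = 1.2151709, g(1.1) = -0.8771289
t₂ = 1.1000000 − (-0.8771289)·(1.2000000)/(-2.0922998) = 0.5969389;  |Δ| = 0.5030611
g(0.5969389) = -0.1061386
t₃ = 0.5969389 − (-0.1061386)·(-0.5030611)/(0.7709903) = 0.5276848;  |Δ| = 0.0692540
g(0.5276848) = 0.0095159
t₄ = 0.5276848 − 0.0095159·(-0.0692540)/(0.1156545) = 0.5333830;  |Δ| = 0.0056981
g(0.5333830) = -0.0001042
t₅ = 0.5333830 − (-0.0001042)·(0.0056981)/(-0.0096201) = 0.5333213;  |Δ| = 0.0000617
|t₅ − t₄| = 0.0000617 < 10^{-3}

n = 5, tₙ = 0.53332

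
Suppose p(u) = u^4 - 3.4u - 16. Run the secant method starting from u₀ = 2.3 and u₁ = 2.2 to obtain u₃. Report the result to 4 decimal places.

p(2.3) = 4.164100, p(2.2) = -0.054400
u₂ = 2.200000 − (-0.054400)·(2.200000 − 2.300000) / (-0.054400 − 4.164100) = 2.200000 − (0.005440)/(-4.218500) = 2.201290
p(2.201290) = -0.003811
u₃ = 2.201290 − (-0.003811)·(2.201290 − 2.200000) / (-0.003811 − (-0.054400)) = 2.201290 − (-0.000005)/(0.050589) = 2.201387

2.2014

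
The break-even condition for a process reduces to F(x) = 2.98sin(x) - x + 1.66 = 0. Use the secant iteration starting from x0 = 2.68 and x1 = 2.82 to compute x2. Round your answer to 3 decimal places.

2.762

F(2.68) = 0.30722, F(2.82) = -0.21809
x2 = 2.82000 − (-0.21809)·(2.82000 − 2.68000) / (-0.21809 − 0.30722) = 2.82000 − (-0.03053)/(-0.52530) = 2.76188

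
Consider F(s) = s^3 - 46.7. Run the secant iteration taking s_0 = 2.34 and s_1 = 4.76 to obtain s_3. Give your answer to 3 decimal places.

3.490

F(2.34) = -33.88710, F(4.76) = 61.15018
s_2 = 4.76000 − 61.15018·(4.76000 − 2.34000) / (61.15018 − (-33.88710)) = 4.76000 − (147.98343)/(95.03727) = 3.20289
F(3.20289) = -13.84312
s_3 = 3.20289 − (-13.84312)·(3.20289 − 4.76000) / (-13.84312 − 61.15018) = 3.20289 − (21.55525)/(-74.99330) = 3.49032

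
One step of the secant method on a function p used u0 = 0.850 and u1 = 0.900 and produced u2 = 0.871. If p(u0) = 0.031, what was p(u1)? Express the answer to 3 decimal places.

The secant line through (0.850, 0.031) and (0.900, p(u1)) crosses zero at u2 = 0.871.
So (0.850, 0.031), (0.900, p(u1)), (0.871, 0) are collinear:
p(u1) = 0.031 · (0.900 − 0.871) / (0.850 − 0.871) = 0.031 · (0.02900)/(-0.02100) = -0.04281

-0.043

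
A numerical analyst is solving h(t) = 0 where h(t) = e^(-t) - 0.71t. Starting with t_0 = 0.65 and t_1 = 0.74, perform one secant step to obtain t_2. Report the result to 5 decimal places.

h(0.65) = 0.0605458, h(0.74) = -0.0482861
t_2 = 0.7400000 − (-0.0482861)·(0.7400000 − 0.6500000) / (-0.0482861 − 0.0605458) = 0.7400000 − (-0.0043457)/(-0.1088319) = 0.7000692

0.70007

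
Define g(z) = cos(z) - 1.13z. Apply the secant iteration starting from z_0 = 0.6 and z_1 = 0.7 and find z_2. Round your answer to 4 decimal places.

0.6849

g(0.6) = 0.147336, g(0.7) = -0.026158
z_2 = 0.700000 − (-0.026158)·(0.700000 − 0.600000) / (-0.026158 − 0.147336) = 0.700000 − (-0.002616)/(-0.173493) = 0.684923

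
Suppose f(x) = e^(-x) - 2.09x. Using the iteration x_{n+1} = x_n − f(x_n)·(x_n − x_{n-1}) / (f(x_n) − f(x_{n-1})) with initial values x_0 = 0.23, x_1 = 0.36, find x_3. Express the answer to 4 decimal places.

f(0.23) = 0.313834, f(0.36) = -0.054724
x_2 = 0.360000 − (-0.054724)·(0.360000 − 0.230000) / (-0.054724 − 0.313834) = 0.360000 − (-0.007114)/(-0.368557) = 0.340697
f(0.340697) = -0.000784
x_3 = 0.340697 − (-0.000784)·(0.340697 − 0.360000) / (-0.000784 − (-0.054724)) = 0.340697 − (0.000015)/(0.053940) = 0.340417

0.3404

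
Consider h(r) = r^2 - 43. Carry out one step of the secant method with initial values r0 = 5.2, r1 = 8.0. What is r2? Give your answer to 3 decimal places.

h(5.2) = -15.96000, h(8.0) = 21.00000
r2 = 8.00000 − 21.00000·(8.00000 − 5.20000) / (21.00000 − (-15.96000)) = 8.00000 − (58.80000)/(36.96000) = 6.40909

6.409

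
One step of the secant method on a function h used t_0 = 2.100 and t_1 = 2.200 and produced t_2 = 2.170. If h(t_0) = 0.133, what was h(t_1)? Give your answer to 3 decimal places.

The secant line through (2.100, 0.133) and (2.200, h(t_1)) crosses zero at t_2 = 2.170.
So (2.100, 0.133), (2.200, h(t_1)), (2.170, 0) are collinear:
h(t_1) = 0.133 · (2.200 − 2.170) / (2.100 − 2.170) = 0.133 · (0.03000)/(-0.07000) = -0.05700

-0.057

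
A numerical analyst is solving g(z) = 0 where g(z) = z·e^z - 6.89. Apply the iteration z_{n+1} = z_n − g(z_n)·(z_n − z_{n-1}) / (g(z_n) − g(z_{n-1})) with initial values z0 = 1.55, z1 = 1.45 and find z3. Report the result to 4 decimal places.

g(1.55) = 0.412779, g(1.45) = -0.708484
z2 = 1.450000 − (-0.708484)·(1.450000 − 1.550000) / (-0.708484 − 0.412779) = 1.450000 − (0.070848)/(-1.121263) = 1.513186
g(1.513186) = -0.018353
z3 = 1.513186 − (-0.018353)·(1.513186 − 1.450000) / (-0.018353 − (-0.708484)) = 1.513186 − (-0.001160)/(0.690131) = 1.514867

1.5149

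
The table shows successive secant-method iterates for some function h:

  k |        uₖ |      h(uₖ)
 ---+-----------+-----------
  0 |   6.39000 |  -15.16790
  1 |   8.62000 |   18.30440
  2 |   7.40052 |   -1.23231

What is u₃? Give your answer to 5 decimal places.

7.47744

u₃ = 7.40052 − (-1.23231)·(7.40052 − 8.62000) / (-1.23231 − 18.30440)
   = 7.40052 − (1.5027774)/(-19.5367100) = 7.4774407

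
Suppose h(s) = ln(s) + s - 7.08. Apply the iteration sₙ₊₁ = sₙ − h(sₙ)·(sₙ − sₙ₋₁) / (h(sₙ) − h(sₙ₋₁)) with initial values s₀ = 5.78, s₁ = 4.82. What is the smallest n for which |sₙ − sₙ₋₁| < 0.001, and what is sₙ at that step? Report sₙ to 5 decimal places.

h(5.78) = 0.4544037, h(4.82) = -0.6872261
s₂ = 4.8200000 − (-0.6872261)·(-0.9600000)/(-1.1416298) = 5.3978905;  |Δ| = 0.5778905
h(5.3978905) = 0.0038988
s₃ = 5.3978905 − 0.0038988·(0.5778905)/(0.6911248) = 5.3946305;  |Δ| = 0.0032600
h(5.3946305) = 0.0000347
s₄ = 5.3946305 − 0.0000347·(-0.0032600)/(-0.0038641) = 5.3946013;  |Δ| = 0.0000292
|s₄ − s₃| = 0.0000292 < 0.001

n = 4, sₙ = 5.39460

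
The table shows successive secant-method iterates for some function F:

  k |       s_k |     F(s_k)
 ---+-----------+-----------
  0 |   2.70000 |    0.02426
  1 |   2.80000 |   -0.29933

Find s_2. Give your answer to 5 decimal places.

s_2 = 2.80000 − (-0.29933)·(2.80000 − 2.70000) / (-0.29933 − 0.02426)
   = 2.80000 − (-0.0299330)/(-0.3235900) = 2.7074971

2.70750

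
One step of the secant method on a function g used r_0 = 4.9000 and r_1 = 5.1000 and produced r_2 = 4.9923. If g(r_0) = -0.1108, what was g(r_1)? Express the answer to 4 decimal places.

0.1293

The secant line through (4.9000, -0.1108) and (5.1000, g(r_1)) crosses zero at r_2 = 4.9923.
So (4.9000, -0.1108), (5.1000, g(r_1)), (4.9923, 0) are collinear:
g(r_1) = -0.1108 · (5.1000 − 4.9923) / (4.9000 − 4.9923) = -0.1108 · (0.107700)/(-0.092300) = 0.129287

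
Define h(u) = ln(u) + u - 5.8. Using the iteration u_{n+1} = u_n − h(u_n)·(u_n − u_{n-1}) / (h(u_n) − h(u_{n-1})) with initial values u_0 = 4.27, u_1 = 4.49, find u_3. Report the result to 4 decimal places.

4.3336

h(4.27) = -0.078386, h(4.49) = 0.191853
u_2 = 4.490000 − 0.191853·(4.490000 − 4.270000) / (0.191853 − (-0.078386)) = 4.490000 − (0.042208)/(0.270239) = 4.333814
h(4.333814) = 0.000262
u_3 = 4.333814 − 0.000262·(4.333814 − 4.490000) / (0.000262 − 0.191853) = 4.333814 − (-0.000041)/(-0.191591) = 4.333600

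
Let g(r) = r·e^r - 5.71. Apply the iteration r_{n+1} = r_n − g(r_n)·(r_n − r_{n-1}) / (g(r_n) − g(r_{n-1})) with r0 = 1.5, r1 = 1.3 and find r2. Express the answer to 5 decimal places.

1.39628

g(1.5) = 1.0125336, g(1.3) = -0.9399143
r2 = 1.3000000 − (-0.9399143)·(1.3000000 − 1.5000000) / (-0.9399143 − 1.0125336) = 1.3000000 − (0.1879829)/(-1.9524479) = 1.3962806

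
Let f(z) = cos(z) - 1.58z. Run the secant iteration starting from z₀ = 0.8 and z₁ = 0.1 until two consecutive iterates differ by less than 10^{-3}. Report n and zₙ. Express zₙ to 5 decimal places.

n = 5, zₙ = 0.54215

f(0.8) = -0.5672933, f(0.1) = 0.8370042
z₂ = 0.1000000 − 0.8370042·(-0.7000000)/(1.4042975) = 0.5172214;  |Δ| = 0.4172214
f(0.5172214) = 0.0519867
z₃ = 0.5172214 − 0.0519867·(0.4172214)/(-0.7850175) = 0.5448513;  |Δ| = 0.0276299
f(0.5448513) = -0.0056607
z₄ = 0.5448513 − (-0.0056607)·(0.0276299)/(-0.0576474) = 0.5421382;  |Δ| = 0.0027131
f(0.5421382) = 0.0000291
z₅ = 0.5421382 − 0.0000291·(-0.0027131)/(0.0056897) = 0.5421520;  |Δ| = 0.0000139
|z₅ − z₄| = 0.0000139 < 10^{-3}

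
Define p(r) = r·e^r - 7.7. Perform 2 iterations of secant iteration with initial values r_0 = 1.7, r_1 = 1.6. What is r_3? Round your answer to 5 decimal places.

1.58234

p(1.7) = 1.6057106, p(1.6) = 0.2248519
r_2 = 1.6000000 − 0.2248519·(1.6000000 − 1.7000000) / (0.2248519 − 1.6057106) = 1.6000000 − (-0.0224852)/(-1.3808587) = 1.5837165
p(1.5837165) = 0.0175027
r_3 = 1.5837165 − 0.0175027·(1.5837165 − 1.6000000) / (0.0175027 − 0.2248519) = 1.5837165 − (-0.0002850)/(-0.2073492) = 1.5823420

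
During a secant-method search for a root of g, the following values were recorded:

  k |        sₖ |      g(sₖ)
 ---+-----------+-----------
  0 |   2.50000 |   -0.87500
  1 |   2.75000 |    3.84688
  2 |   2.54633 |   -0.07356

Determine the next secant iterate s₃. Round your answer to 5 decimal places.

s₃ = 2.54633 − (-0.07356)·(2.54633 − 2.75000) / (-0.07356 − 3.84688)
   = 2.54633 − (0.0149820)/(-3.9204400) = 2.5501515

2.55015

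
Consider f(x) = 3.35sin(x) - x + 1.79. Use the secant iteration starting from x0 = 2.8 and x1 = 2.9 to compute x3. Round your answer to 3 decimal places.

2.827

f(2.8) = 0.11221, f(2.9) = -0.30851
x2 = 2.90000 − (-0.30851)·(2.90000 − 2.80000) / (-0.30851 − 0.11221) = 2.90000 − (-0.03085)/(-0.42073) = 2.82667
f(2.82667) = 0.00097
x3 = 2.82667 − 0.00097·(2.82667 − 2.90000) / (0.00097 − (-0.30851)) = 2.82667 − (-0.00007)/(0.30948) = 2.82690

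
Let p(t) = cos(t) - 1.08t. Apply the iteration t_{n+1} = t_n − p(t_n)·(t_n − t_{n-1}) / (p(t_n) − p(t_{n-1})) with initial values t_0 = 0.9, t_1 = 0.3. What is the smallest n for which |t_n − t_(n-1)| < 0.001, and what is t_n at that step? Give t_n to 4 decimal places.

p(0.9) = -0.350390, p(0.3) = 0.631336
t_2 = 0.300000 − 0.631336·(-0.600000)/(0.981727) = 0.685853;  |Δ| = 0.385853
p(0.685853) = 0.033158
t_3 = 0.685853 − 0.033158·(0.385853)/(-0.598178) = 0.707241;  |Δ| = 0.021389
p(0.707241) = -0.003664
t_4 = 0.707241 − (-0.003664)·(0.021389)/(-0.036822) = 0.705113;  |Δ| = 0.002128
p(0.705113) = 0.000016
t_5 = 0.705113 − 0.000016·(-0.002128)/(0.003679) = 0.705122;  |Δ| = 0.000009
|t_5 − t_4| = 0.000009 < 0.001

n = 5, t_n = 0.7051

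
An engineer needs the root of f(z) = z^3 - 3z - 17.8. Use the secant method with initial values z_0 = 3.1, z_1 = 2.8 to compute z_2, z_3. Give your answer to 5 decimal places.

2.98366, 2.99225

f(3.1) = 2.6910000, f(2.8) = -4.2480000
z_2 = 2.8000000 − (-4.2480000)·(2.8000000 − 3.1000000) / (-4.2480000 − 2.6910000) = 2.8000000 − (1.2744000)/(-6.9390000) = 2.9836576
f(2.9836576) = -0.1898186
z_3 = 2.9836576 − (-0.1898186)·(2.9836576 − 2.8000000) / (-0.1898186 − (-4.2480000)) = 2.9836576 − (-0.0348616)/(4.0581814) = 2.9922480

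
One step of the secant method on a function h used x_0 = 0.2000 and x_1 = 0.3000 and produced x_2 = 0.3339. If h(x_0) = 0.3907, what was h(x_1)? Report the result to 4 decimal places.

0.0989

The secant line through (0.2000, 0.3907) and (0.3000, h(x_1)) crosses zero at x_2 = 0.3339.
So (0.2000, 0.3907), (0.3000, h(x_1)), (0.3339, 0) are collinear:
h(x_1) = 0.3907 · (0.3000 − 0.3339) / (0.2000 − 0.3339) = 0.3907 · (-0.033900)/(-0.133900) = 0.098915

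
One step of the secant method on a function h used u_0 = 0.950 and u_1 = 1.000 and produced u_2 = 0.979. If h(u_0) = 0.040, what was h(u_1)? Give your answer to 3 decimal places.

The secant line through (0.950, 0.040) and (1.000, h(u_1)) crosses zero at u_2 = 0.979.
So (0.950, 0.040), (1.000, h(u_1)), (0.979, 0) are collinear:
h(u_1) = 0.040 · (1.000 − 0.979) / (0.950 − 0.979) = 0.040 · (0.02100)/(-0.02900) = -0.02897

-0.029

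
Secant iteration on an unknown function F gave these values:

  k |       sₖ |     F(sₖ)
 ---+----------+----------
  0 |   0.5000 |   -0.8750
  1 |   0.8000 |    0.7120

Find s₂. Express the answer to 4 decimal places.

0.6654

s₂ = 0.8000 − 0.7120·(0.8000 − 0.5000) / (0.7120 − (-0.8750))
   = 0.8000 − (0.213600)/(1.587000) = 0.665406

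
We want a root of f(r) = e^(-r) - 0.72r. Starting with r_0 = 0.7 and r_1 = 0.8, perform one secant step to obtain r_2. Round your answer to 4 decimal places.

f(0.7) = -0.007415, f(0.8) = -0.126671
r_2 = 0.800000 − (-0.126671)·(0.800000 − 0.700000) / (-0.126671 − (-0.007415)) = 0.800000 − (-0.012667)/(-0.119256) = 0.693783

0.6938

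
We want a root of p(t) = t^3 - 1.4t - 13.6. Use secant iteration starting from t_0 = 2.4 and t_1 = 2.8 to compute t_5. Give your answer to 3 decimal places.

p(2.4) = -3.13600, p(2.8) = 4.43200
t_2 = 2.80000 − 4.43200·(2.80000 − 2.40000) / (4.43200 − (-3.13600)) = 2.80000 − (1.77280)/(7.56800) = 2.56575
p(2.56575) = -0.30152
t_3 = 2.56575 − (-0.30152)·(2.56575 − 2.80000) / (-0.30152 − 4.43200) = 2.56575 − (0.07063)/(-4.73352) = 2.58067
p(2.58067) = -0.02601
t_4 = 2.58067 − (-0.02601)·(2.58067 − 2.56575) / (-0.02601 − (-0.30152)) = 2.58067 − (-0.00039)/(0.27551) = 2.58208
p(2.58208) = 0.00018
t_5 = 2.58208 − 0.00018·(2.58208 − 2.58067) / (0.00018 − (-0.02601)) = 2.58208 − (0.00000)/(0.02618) = 2.58207

2.582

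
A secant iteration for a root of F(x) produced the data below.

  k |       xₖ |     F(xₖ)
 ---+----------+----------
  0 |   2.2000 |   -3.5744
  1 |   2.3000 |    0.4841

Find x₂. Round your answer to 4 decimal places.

2.2881

x₂ = 2.3000 − 0.4841·(2.3000 − 2.2000) / (0.4841 − (-3.5744))
   = 2.3000 − (0.048410)/(4.058500) = 2.288072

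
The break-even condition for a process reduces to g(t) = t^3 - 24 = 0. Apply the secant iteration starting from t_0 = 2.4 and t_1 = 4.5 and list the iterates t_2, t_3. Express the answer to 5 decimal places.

2.67645, 2.79880

g(2.4) = -10.1760000, g(4.5) = 67.1250000
t_2 = 4.5000000 − 67.1250000·(4.5000000 − 2.4000000) / (67.1250000 − (-10.1760000)) = 4.5000000 − (140.9625000)/(77.3010000) = 2.6764466
g(2.6764466) = -4.8276320
t_3 = 2.6764466 − (-4.8276320)·(2.6764466 − 4.5000000) / (-4.8276320 − 67.1250000) = 2.6764466 − (8.8034446)/(-71.9526320) = 2.7987972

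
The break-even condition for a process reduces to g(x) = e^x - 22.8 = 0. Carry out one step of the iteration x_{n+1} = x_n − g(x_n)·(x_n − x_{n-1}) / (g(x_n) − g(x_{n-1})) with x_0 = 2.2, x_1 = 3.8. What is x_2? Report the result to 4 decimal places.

g(2.2) = -13.774987, g(3.8) = 21.901184
x_2 = 3.800000 − 21.901184·(3.800000 − 2.200000) / (21.901184 − (-13.774987)) = 3.800000 − (35.041895)/(35.676171) = 2.817779

2.8178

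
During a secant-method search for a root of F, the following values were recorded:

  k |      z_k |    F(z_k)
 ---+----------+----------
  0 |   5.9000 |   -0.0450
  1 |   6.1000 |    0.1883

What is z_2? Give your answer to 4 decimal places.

z_2 = 6.1000 − 0.1883·(6.1000 − 5.9000) / (0.1883 − (-0.0450))
   = 6.1000 − (0.037660)/(0.233300) = 5.938577

5.9386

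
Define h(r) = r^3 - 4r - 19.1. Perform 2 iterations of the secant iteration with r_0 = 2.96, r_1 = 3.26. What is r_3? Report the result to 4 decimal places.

h(2.96) = -5.005664, h(3.26) = 2.505976
r_2 = 3.260000 − 2.505976·(3.260000 − 2.960000) / (2.505976 − (-5.005664)) = 3.260000 − (0.751793)/(7.511640) = 3.159916
h(3.159916) = -0.187677
r_3 = 3.159916 − (-0.187677)·(3.159916 − 3.260000) / (-0.187677 − 2.505976) = 3.159916 − (0.018783)/(-2.693653) = 3.166889

3.1669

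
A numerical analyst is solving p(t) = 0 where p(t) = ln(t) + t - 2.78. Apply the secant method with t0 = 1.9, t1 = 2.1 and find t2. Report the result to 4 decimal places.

2.0587

p(1.9) = -0.238146, p(2.1) = 0.061937
t2 = 2.100000 − 0.061937·(2.100000 − 1.900000) / (0.061937 − (-0.238146)) = 2.100000 − (0.012387)/(0.300083) = 2.058720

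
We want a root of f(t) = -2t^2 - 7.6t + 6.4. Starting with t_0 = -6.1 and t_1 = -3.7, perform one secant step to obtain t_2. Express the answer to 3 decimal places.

-4.295

f(-6.1) = -21.66000, f(-3.7) = 7.14000
t_2 = -3.70000 − 7.14000·(-3.70000 − (-6.10000)) / (7.14000 − (-21.66000)) = -3.70000 − (17.13600)/(28.80000) = -4.29500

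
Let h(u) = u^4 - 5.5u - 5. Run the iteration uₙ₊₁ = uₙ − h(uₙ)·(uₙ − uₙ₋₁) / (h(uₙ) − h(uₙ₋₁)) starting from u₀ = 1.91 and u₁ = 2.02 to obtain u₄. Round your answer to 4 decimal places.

h(1.91) = -2.196366, h(2.02) = 0.539664
u₂ = 2.020000 − 0.539664·(2.020000 − 1.910000) / (0.539664 − (-2.196366)) = 2.020000 − (0.059363)/(2.736031) = 1.998303
h(1.998303) = -0.044896
u₃ = 1.998303 − (-0.044896)·(1.998303 − 2.020000) / (-0.044896 − 0.539664) = 1.998303 − (0.000974)/(-0.584560) = 1.999970
h(1.999970) = -0.000806
u₄ = 1.999970 − (-0.000806)·(1.999970 − 1.998303) / (-0.000806 − (-0.044896)) = 1.999970 − (-0.000001)/(0.044090) = 2.000000

2.0000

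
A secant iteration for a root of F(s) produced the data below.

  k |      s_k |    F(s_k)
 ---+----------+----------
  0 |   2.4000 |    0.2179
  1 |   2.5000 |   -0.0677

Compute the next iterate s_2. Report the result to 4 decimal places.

2.4763

s_2 = 2.5000 − (-0.0677)·(2.5000 − 2.4000) / (-0.0677 − 0.2179)
   = 2.5000 − (-0.006770)/(-0.285600) = 2.476296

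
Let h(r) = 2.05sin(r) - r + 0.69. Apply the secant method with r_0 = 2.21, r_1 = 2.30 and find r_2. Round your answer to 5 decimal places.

2.26458

h(2.21) = 0.1252707, h(2.30) = -0.0813043
r_2 = 2.3000000 − (-0.0813043)·(2.3000000 − 2.2100000) / (-0.0813043 − 0.1252707) = 2.3000000 − (-0.0073174)/(-0.2065750) = 2.2645776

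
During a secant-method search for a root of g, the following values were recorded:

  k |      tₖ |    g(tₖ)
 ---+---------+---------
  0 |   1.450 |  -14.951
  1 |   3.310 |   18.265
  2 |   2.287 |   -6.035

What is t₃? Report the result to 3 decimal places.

t₃ = 2.287 − (-6.035)·(2.287 − 3.310) / (-6.035 − 18.265)
   = 2.287 − (6.17381)/(-24.30000) = 2.54107

2.541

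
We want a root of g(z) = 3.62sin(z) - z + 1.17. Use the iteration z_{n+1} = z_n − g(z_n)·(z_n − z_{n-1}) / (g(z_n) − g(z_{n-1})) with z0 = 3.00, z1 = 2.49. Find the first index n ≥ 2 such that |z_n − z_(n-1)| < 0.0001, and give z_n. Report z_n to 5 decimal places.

g(3.00) = -1.3191456, g(2.49) = 0.8753618
z2 = 2.4900000 − 0.8753618·(-0.5100000)/(2.1945073) = 2.6934327;  |Δ| = 0.2034327
g(2.6934327) = 0.0451421
z3 = 2.6934327 − 0.0451421·(0.2034327)/(-0.8302196) = 2.7044941;  |Δ| = 0.0110614
g(2.7044941) = -0.0021024
z4 = 2.7044941 − (-0.0021024)·(0.0110614)/(-0.0472445) = 2.7040018;  |Δ| = 0.0004922
g(2.7040018) = 0.0000040
z5 = 2.7040018 − 0.0000040·(-0.0004922)/(0.0021064) = 2.7040028;  |Δ| = 0.0000009
|z5 − z4| = 0.0000009 < 0.0001

n = 5, z_n = 2.70400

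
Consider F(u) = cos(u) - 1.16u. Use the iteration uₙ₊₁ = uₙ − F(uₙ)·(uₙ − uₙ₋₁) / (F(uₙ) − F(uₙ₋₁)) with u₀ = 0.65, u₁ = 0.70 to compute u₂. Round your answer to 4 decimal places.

0.6736

F(0.65) = 0.042084, F(0.70) = -0.047158
u₂ = 0.700000 − (-0.047158)·(0.700000 − 0.650000) / (-0.047158 − 0.042084) = 0.700000 − (-0.002358)/(-0.089242) = 0.673579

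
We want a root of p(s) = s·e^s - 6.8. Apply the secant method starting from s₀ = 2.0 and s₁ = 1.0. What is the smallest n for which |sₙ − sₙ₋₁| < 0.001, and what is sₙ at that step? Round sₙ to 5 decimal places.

n = 6, sₙ = 1.50688

p(2.0) = 7.9781122, p(1.0) = -4.0817182
s₂ = 1.0000000 − (-4.0817182)·(-1.0000000)/(-12.0598304) = 1.3384557;  |Δ| = 0.3384557
p(1.3384557) = -1.6962674
s₃ = 1.3384557 − (-1.6962674)·(0.3384557)/(2.3854508) = 1.5791277;  |Δ| = 0.2406720
p(1.5791277) = 0.8599110
s₄ = 1.5791277 − 0.8599110·(0.2406720)/(2.5561783) = 1.4981645;  |Δ| = 0.0809633
p(1.4981645) = -0.0980057
s₅ = 1.4981645 − (-0.0980057)·(-0.0809633)/(-0.9579166) = 1.5064479;  |Δ| = 0.0082835
p(1.5064479) = -0.0048954
s₆ = 1.5064479 − (-0.0048954)·(0.0082835)/(0.0931102) = 1.5068834;  |Δ| = 0.0004355
|s₆ − s₅| = 0.0004355 < 0.001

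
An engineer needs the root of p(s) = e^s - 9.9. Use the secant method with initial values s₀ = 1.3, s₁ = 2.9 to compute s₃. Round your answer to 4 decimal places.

p(1.3) = -6.230703, p(2.9) = 8.274145
s₂ = 2.900000 − 8.274145·(2.900000 − 1.300000) / (8.274145 − (-6.230703)) = 2.900000 − (13.238633)/(14.504849) = 1.987296
p(1.987296) = -2.604220
s₃ = 1.987296 − (-2.604220)·(1.987296 − 2.900000) / (-2.604220 − 8.274145) = 1.987296 − (2.376882)/(-10.878366) = 2.205792

2.2058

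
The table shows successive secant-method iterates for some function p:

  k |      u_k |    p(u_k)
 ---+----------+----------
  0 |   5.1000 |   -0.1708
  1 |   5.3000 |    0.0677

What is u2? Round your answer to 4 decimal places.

5.2432

u2 = 5.3000 − 0.0677·(5.3000 − 5.1000) / (0.0677 − (-0.1708))
   = 5.3000 − (0.013540)/(0.238500) = 5.243229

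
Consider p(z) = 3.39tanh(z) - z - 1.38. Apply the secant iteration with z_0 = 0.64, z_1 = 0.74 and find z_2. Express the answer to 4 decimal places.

0.7291

p(0.64) = -0.104991, p(0.74) = 0.012802
z_2 = 0.740000 − 0.012802·(0.740000 − 0.640000) / (0.012802 − (-0.104991)) = 0.740000 − (0.001280)/(0.117793) = 0.729132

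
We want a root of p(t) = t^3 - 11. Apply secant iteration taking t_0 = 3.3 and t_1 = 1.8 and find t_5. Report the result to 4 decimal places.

2.2239

p(3.3) = 24.937000, p(1.8) = -5.168000
t_2 = 1.800000 − (-5.168000)·(1.800000 − 3.300000) / (-5.168000 − 24.937000) = 1.800000 − (7.752000)/(-30.105000) = 2.057499
p(2.057499) = -2.289988
t_3 = 2.057499 − (-2.289988)·(2.057499 − 1.800000) / (-2.289988 − (-5.168000)) = 2.057499 − (-0.589669)/(2.878012) = 2.262386
p(2.262386) = 0.579781
t_4 = 2.262386 − 0.579781·(2.262386 − 2.057499) / (0.579781 − (-2.289988)) = 2.262386 − (0.118790)/(2.869769) = 2.220993
p(2.220993) = -0.044266
t_5 = 2.220993 − (-0.044266)·(2.220993 − 2.262386) / (-0.044266 − 0.579781) = 2.220993 − (0.001832)/(-0.624047) = 2.223929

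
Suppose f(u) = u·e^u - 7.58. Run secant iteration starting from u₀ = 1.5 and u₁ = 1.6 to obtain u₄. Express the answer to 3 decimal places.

1.573

f(1.5) = -0.85747, f(1.6) = 0.34485
u₂ = 1.60000 − 0.34485·(1.60000 − 1.50000) / (0.34485 − (-0.85747)) = 1.60000 − (0.03449)/(1.20232) = 1.57132
f(1.57132) = -0.01727
u₃ = 1.57132 − (-0.01727)·(1.57132 − 1.60000) / (-0.01727 − 0.34485) = 1.57132 − (0.00050)/(-0.36212) = 1.57269
f(1.57269) = -0.00033
u₄ = 1.57269 − (-0.00033)·(1.57269 − 1.57132) / (-0.00033 − (-0.01727)) = 1.57269 − (0.00000)/(0.01694) = 1.57271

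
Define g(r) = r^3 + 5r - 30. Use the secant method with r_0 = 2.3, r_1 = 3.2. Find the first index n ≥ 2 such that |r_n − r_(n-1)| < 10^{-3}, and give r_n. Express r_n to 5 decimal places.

g(2.3) = -6.3330000, g(3.2) = 18.7680000
r_2 = 3.2000000 − 18.7680000·(0.9000000)/(25.1010000) = 2.5270706;  |Δ| = 0.6729294
g(2.5270706) = -1.2265564
r_3 = 2.5270706 − (-1.2265564)·(-0.6729294)/(-19.9945564) = 2.5683512;  |Δ| = 0.0412805
g(2.5683512) = -0.2163014
r_4 = 2.5683512 − (-0.2163014)·(0.0412805)/(1.0102550) = 2.5771896;  |Δ| = 0.0088384
g(2.5771896) = 0.0033987
r_5 = 2.5771896 − 0.0033987·(0.0088384)/(0.2197002) = 2.5770528;  |Δ| = 0.0001367
|r_5 − r_4| = 0.0001367 < 10^{-3}

n = 5, r_n = 2.57705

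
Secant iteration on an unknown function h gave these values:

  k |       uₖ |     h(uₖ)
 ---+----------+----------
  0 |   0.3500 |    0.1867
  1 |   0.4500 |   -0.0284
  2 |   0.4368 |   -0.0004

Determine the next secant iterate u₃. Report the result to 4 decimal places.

0.4366

u₃ = 0.4368 − (-0.0004)·(0.4368 − 0.4500) / (-0.0004 − (-0.0284))
   = 0.4368 − (0.000005)/(0.028000) = 0.436611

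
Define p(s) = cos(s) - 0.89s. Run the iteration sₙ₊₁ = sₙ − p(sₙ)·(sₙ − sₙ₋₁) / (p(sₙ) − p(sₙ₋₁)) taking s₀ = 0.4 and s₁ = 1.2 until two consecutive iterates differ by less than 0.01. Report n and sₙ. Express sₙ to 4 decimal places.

p(0.4) = 0.565061, p(1.2) = -0.705642
s₂ = 1.200000 − (-0.705642)·(0.800000)/(-1.270703) = 0.755747;  |Δ| = 0.444253
p(0.755747) = 0.055145
s₃ = 0.755747 − 0.055145·(-0.444253)/(0.760787) = 0.787948;  |Δ| = 0.032201
p(0.787948) = 0.004028
s₄ = 0.787948 − 0.004028·(0.032201)/(-0.051117) = 0.790485;  |Δ| = 0.002537
|s₄ − s₃| = 0.002537 < 0.01

n = 4, sₙ = 0.7905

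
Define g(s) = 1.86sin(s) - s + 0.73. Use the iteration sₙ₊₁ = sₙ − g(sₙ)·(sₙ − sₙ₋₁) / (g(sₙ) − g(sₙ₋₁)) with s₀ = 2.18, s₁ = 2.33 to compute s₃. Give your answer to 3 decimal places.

g(2.18) = 0.07539, g(2.33) = -0.25079
s₂ = 2.33000 − (-0.25079)·(2.33000 − 2.18000) / (-0.25079 − 0.07539) = 2.33000 − (-0.03762)/(-0.32618) = 2.21467
g(2.21467) = 0.00291
s₃ = 2.21467 − 0.00291·(2.21467 − 2.33000) / (0.00291 − (-0.25079)) = 2.21467 − (-0.00034)/(0.25370) = 2.21599

2.216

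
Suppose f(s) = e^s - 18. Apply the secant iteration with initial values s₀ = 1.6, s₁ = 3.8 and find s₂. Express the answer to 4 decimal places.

2.3221

f(1.6) = -13.046968, f(3.8) = 26.701184
s₂ = 3.800000 − 26.701184·(3.800000 − 1.600000) / (26.701184 − (-13.046968)) = 3.800000 − (58.742606)/(39.748152) = 2.322130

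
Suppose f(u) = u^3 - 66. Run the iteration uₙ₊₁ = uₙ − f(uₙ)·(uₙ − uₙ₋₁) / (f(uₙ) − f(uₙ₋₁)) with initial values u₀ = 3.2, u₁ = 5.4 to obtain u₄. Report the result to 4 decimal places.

4.0460

f(3.2) = -33.232000, f(5.4) = 91.464000
u₂ = 5.400000 − 91.464000·(5.400000 − 3.200000) / (91.464000 − (-33.232000)) = 5.400000 − (201.220800)/(124.696000) = 3.786309
f(3.786309) = -11.718955
u₃ = 3.786309 − (-11.718955)·(3.786309 − 5.400000) / (-11.718955 − 91.464000) = 3.786309 − (18.910772)/(-103.182955) = 3.969583
f(3.969583) = -3.448928
u₄ = 3.969583 − (-3.448928)·(3.969583 − 3.786309) / (-3.448928 − (-11.718955)) = 3.969583 − (-0.632100)/(8.270027) = 4.046016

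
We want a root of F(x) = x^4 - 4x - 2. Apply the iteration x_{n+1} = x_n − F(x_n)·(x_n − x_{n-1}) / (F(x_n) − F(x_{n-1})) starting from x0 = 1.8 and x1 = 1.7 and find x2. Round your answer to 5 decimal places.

1.72566

F(1.8) = 1.2976000, F(1.7) = -0.4479000
x2 = 1.7000000 − (-0.4479000)·(1.7000000 − 1.8000000) / (-0.4479000 − 1.2976000) = 1.7000000 − (0.0447900)/(-1.7455000) = 1.7256603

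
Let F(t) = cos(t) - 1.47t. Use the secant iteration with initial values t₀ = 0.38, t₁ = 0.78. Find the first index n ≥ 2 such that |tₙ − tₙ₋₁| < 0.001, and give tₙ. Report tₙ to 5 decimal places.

F(0.38) = 0.3700646, F(0.78) = -0.4356865
t₂ = 0.7800000 − (-0.4356865)·(0.4000000)/(-0.8057511) = 0.5637116;  |Δ| = 0.2162884
F(0.5637116) = 0.0166216
t₃ = 0.5637116 − 0.0166216·(-0.2162884)/(0.4523081) = 0.5716599;  |Δ| = 0.0079483
F(0.5716599) = 0.0006640
t₄ = 0.5716599 − 0.0006640·(0.0079483)/(-0.0159576) = 0.5719906;  |Δ| = 0.0003308
|t₄ − t₃| = 0.0003308 < 0.001

n = 4, tₙ = 0.57199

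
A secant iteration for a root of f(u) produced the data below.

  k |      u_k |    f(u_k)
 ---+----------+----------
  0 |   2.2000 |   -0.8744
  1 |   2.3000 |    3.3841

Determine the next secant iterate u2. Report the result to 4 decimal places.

u2 = 2.3000 − 3.3841·(2.3000 − 2.2000) / (3.3841 − (-0.8744))
   = 2.3000 − (0.338410)/(4.258500) = 2.220533

2.2205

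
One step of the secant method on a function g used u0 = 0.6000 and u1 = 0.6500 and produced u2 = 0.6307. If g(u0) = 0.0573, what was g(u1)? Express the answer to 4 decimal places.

-0.0360

The secant line through (0.6000, 0.0573) and (0.6500, g(u1)) crosses zero at u2 = 0.6307.
So (0.6000, 0.0573), (0.6500, g(u1)), (0.6307, 0) are collinear:
g(u1) = 0.0573 · (0.6500 − 0.6307) / (0.6000 − 0.6307) = 0.0573 · (0.019300)/(-0.030700) = -0.036022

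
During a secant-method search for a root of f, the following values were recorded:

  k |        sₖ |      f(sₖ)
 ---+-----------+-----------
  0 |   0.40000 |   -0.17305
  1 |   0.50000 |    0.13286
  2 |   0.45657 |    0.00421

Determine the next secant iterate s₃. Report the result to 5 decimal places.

s₃ = 0.45657 − 0.00421·(0.45657 − 0.50000) / (0.00421 − 0.13286)
   = 0.45657 − (-0.0001828)/(-0.1286500) = 0.4551488

0.45515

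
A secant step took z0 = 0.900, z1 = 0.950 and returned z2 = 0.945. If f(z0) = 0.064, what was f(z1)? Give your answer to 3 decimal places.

-0.007

The secant line through (0.900, 0.064) and (0.950, f(z1)) crosses zero at z2 = 0.945.
So (0.900, 0.064), (0.950, f(z1)), (0.945, 0) are collinear:
f(z1) = 0.064 · (0.950 − 0.945) / (0.900 − 0.945) = 0.064 · (0.00500)/(-0.04500) = -0.00711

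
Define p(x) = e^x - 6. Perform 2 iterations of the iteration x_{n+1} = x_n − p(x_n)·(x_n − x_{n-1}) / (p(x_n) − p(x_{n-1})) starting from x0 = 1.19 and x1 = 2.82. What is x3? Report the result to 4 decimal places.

p(1.19) = -2.712919, p(2.82) = 10.776851
x2 = 2.820000 − 10.776851·(2.820000 − 1.190000) / (10.776851 − (-2.712919)) = 2.820000 − (17.566267)/(13.489769) = 1.517808
p(1.517808) = -1.437785
x3 = 1.517808 − (-1.437785)·(1.517808 − 2.820000) / (-1.437785 − 10.776851) = 1.517808 − (1.872272)/(-12.214636) = 1.671089

1.6711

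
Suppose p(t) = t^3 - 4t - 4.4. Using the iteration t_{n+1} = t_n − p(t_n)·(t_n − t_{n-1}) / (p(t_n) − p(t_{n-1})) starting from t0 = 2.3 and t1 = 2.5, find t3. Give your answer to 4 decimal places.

p(2.3) = -1.433000, p(2.5) = 1.225000
t2 = 2.500000 − 1.225000·(2.500000 − 2.300000) / (1.225000 − (-1.433000)) = 2.500000 − (0.245000)/(2.658000) = 2.407825
p(2.407825) = -0.071637
t3 = 2.407825 − (-0.071637)·(2.407825 − 2.500000) / (-0.071637 − 1.225000) = 2.407825 − (0.006603)/(-1.296637) = 2.412918

2.4129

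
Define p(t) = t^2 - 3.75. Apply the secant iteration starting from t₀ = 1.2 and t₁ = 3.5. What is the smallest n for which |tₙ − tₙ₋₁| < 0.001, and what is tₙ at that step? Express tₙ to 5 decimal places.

p(1.2) = -2.3100000, p(3.5) = 8.5000000
t₂ = 3.5000000 − 8.5000000·(2.3000000)/(10.8100000) = 1.6914894;  |Δ| = 1.8085106
p(1.6914894) = -0.8888637
t₃ = 1.6914894 − (-0.8888637)·(-1.8085106)/(-9.3888637) = 1.8627049;  |Δ| = 0.1712156
p(1.8627049) = -0.2803304
t₄ = 1.8627049 − (-0.2803304)·(0.1712156)/(0.6085334) = 1.9415780;  |Δ| = 0.0788731
p(1.9415780) = 0.0197253
t₅ = 1.9415780 − 0.0197253·(0.0788731)/(0.3000557) = 1.9363930;  |Δ| = 0.0051850
p(1.9363930) = -0.0003821
t₆ = 1.9363930 − (-0.0003821)·(-0.0051850)/(-0.0201073) = 1.9364915;  |Δ| = 0.0000985
|t₆ − t₅| = 0.0000985 < 0.001

n = 6, tₙ = 1.93649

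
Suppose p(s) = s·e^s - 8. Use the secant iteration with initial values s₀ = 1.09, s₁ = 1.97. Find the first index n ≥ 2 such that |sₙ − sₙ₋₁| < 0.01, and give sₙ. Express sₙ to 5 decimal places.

p(1.09) = -4.7580413, p(1.97) = 6.1262327
s₂ = 1.9700000 − 6.1262327·(0.8800000)/(10.8842739) = 1.4746905;  |Δ| = 0.4953095
p(1.4746905) = -1.5560702
s₃ = 1.4746905 − (-1.5560702)·(-0.4953095)/(-7.6823029) = 1.5750167;  |Δ| = 0.1003262
p(1.5750167) = -0.3913745
s₄ = 1.5750167 − (-0.3913745)·(0.1003262)/(1.1646958) = 1.6087295;  |Δ| = 0.0337128
p(1.6087295) = 0.0379507
s₅ = 1.6087295 − 0.0379507·(0.0337128)/(0.4293251) = 1.6057494;  |Δ| = 0.0029801
|s₅ − s₄| = 0.0029801 < 0.01

n = 5, sₙ = 1.60575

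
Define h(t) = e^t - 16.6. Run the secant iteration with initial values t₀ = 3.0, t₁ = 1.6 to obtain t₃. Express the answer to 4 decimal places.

2.9078

h(3.0) = 3.485537, h(1.6) = -11.646968
t₂ = 1.600000 − (-11.646968)·(1.600000 − 3.000000) / (-11.646968 − 3.485537) = 1.600000 − (16.305755)/(-15.132504) = 2.677532
h(2.677532) = -2.050861
t₃ = 2.677532 − (-2.050861)·(2.677532 − 1.600000) / (-2.050861 − (-11.646968)) = 2.677532 − (-2.209868)/(9.596106) = 2.907820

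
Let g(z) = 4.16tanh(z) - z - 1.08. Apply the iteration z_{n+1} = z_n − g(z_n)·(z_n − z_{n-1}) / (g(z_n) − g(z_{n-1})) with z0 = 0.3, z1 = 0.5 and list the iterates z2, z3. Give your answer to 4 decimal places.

g(0.3) = -0.168140, g(0.5) = 0.342407
z2 = 0.500000 − 0.342407·(0.500000 − 0.300000) / (0.342407 − (-0.168140)) = 0.500000 − (0.068481)/(0.510547) = 0.365866
g(0.365866) = 0.011676
z3 = 0.365866 − 0.011676·(0.365866 − 0.500000) / (0.011676 − 0.342407) = 0.365866 − (-0.001566)/(-0.330731) = 0.361131

0.3659, 0.3611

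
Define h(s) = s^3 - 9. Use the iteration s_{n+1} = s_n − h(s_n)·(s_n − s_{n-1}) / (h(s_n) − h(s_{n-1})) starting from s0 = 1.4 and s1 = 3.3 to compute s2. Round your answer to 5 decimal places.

1.75810

h(1.4) = -6.2560000, h(3.3) = 26.9370000
s2 = 3.3000000 − 26.9370000·(3.3000000 − 1.4000000) / (26.9370000 − (-6.2560000)) = 3.3000000 − (51.1803000)/(33.1930000) = 1.7580996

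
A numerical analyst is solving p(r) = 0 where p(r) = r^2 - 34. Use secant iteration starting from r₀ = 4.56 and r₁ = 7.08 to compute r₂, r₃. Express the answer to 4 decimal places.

5.6946, 5.8176

p(4.56) = -13.206400, p(7.08) = 16.126400
r₂ = 7.080000 − 16.126400·(7.080000 − 4.560000) / (16.126400 − (-13.206400)) = 7.080000 − (40.638528)/(29.332800) = 5.694570
p(5.694570) = -1.571867
r₃ = 5.694570 − (-1.571867)·(5.694570 − 7.080000) / (-1.571867 − 16.126400) = 5.694570 − (2.177712)/(-17.698267) = 5.817617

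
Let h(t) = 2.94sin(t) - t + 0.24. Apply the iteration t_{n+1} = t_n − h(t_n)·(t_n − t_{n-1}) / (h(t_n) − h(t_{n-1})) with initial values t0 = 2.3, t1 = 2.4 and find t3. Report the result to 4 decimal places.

h(2.3) = 0.132373, h(2.4) = -0.174138
t2 = 2.400000 − (-0.174138)·(2.400000 − 2.300000) / (-0.174138 − 0.132373) = 2.400000 − (-0.017414)/(-0.306512) = 2.343187
h(2.343187) = 0.002571
t3 = 2.343187 − 0.002571·(2.343187 − 2.400000) / (0.002571 − (-0.174138)) = 2.343187 − (-0.000146)/(0.176710) = 2.344014

2.3440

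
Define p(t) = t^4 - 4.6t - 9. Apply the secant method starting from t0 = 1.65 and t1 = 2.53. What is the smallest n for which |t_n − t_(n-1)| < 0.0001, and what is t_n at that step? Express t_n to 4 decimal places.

n = 7, t_n = 2.0752

p(1.65) = -9.177994, p(2.53) = 20.333521
t2 = 2.530000 − 20.333521·(0.880000)/(29.511515) = 1.923677;  |Δ| = 0.606323
p(1.923677) = -4.154959
t3 = 1.923677 − (-4.154959)·(-0.606323)/(-24.488480) = 2.026552;  |Δ| = 0.102875
p(2.026552) = -1.455401
t4 = 2.026552 − (-1.455401)·(0.102875)/(2.699557) = 2.082015;  |Δ| = 0.055462
p(2.082015) = 0.213090
t5 = 2.082015 − 0.213090·(0.055462)/(1.668492) = 2.074931;  |Δ| = 0.007083
p(2.074931) = -0.008736
t6 = 2.074931 − (-0.008736)·(-0.007083)/(-0.221826) = 2.075210;  |Δ| = 0.000279
p(2.075210) = -0.000049
t7 = 2.075210 − (-0.000049)·(0.000279)/(0.008686) = 2.075212;  |Δ| = 0.000002
|t7 − t6| = 0.000002 < 0.0001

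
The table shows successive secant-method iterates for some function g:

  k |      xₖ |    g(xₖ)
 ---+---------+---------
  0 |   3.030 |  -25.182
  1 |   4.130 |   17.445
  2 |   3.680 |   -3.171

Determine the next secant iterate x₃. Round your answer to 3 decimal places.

3.749

x₃ = 3.680 − (-3.171)·(3.680 − 4.130) / (-3.171 − 17.445)
   = 3.680 − (1.42695)/(-20.61600) = 3.74922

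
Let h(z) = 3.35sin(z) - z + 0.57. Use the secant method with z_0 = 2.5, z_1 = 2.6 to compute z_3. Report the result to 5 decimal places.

2.52021

h(2.5) = 0.0748817, h(2.6) = -0.3030704
z_2 = 2.6000000 − (-0.3030704)·(2.6000000 − 2.5000000) / (-0.3030704 − 0.0748817) = 2.6000000 − (-0.0303070)/(-0.3779521) = 2.5198125
h(2.5198125) = 0.0015059
z_3 = 2.5198125 − 0.0015059·(2.5198125 − 2.6000000) / (0.0015059 − (-0.3030704)) = 2.5198125 − (-0.0001208)/(0.3045763) = 2.5202089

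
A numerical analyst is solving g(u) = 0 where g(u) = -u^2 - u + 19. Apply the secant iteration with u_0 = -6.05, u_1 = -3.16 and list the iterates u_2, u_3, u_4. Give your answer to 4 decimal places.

g(-6.05) = -11.552500, g(-3.16) = 12.174400
u_2 = -3.160000 − 12.174400·(-3.160000 − (-6.050000)) / (12.174400 − (-11.552500)) = -3.160000 − (35.184016)/(23.726900) = -4.642875
g(-4.642875) = 2.086591
u_3 = -4.642875 − 2.086591·(-4.642875 − (-3.160000)) / (2.086591 − 12.174400) = -4.642875 − (-3.094152)/(-10.087809) = -4.949596
g(-4.949596) = -0.548908
u_4 = -4.949596 − (-0.548908)·(-4.949596 − (-4.642875)) / (-0.548908 − 2.086591) = -4.949596 − (0.168362)/(-2.635499) = -4.885714

-4.6429, -4.9496, -4.8857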